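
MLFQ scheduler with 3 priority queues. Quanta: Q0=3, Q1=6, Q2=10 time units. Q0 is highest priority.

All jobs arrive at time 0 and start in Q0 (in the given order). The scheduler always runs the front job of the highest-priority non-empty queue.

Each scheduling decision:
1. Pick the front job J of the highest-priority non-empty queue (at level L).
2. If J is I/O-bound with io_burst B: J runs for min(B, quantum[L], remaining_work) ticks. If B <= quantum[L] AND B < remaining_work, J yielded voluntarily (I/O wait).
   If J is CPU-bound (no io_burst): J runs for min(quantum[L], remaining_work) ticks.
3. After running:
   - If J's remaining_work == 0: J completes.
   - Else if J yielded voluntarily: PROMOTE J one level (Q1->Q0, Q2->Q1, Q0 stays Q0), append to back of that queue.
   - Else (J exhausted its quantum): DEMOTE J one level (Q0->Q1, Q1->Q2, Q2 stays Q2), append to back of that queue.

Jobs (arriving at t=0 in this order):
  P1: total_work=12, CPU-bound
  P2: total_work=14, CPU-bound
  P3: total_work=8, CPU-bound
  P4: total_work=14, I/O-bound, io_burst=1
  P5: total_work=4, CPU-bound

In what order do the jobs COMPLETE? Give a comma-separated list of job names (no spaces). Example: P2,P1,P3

Answer: P4,P3,P5,P1,P2

Derivation:
t=0-3: P1@Q0 runs 3, rem=9, quantum used, demote→Q1. Q0=[P2,P3,P4,P5] Q1=[P1] Q2=[]
t=3-6: P2@Q0 runs 3, rem=11, quantum used, demote→Q1. Q0=[P3,P4,P5] Q1=[P1,P2] Q2=[]
t=6-9: P3@Q0 runs 3, rem=5, quantum used, demote→Q1. Q0=[P4,P5] Q1=[P1,P2,P3] Q2=[]
t=9-10: P4@Q0 runs 1, rem=13, I/O yield, promote→Q0. Q0=[P5,P4] Q1=[P1,P2,P3] Q2=[]
t=10-13: P5@Q0 runs 3, rem=1, quantum used, demote→Q1. Q0=[P4] Q1=[P1,P2,P3,P5] Q2=[]
t=13-14: P4@Q0 runs 1, rem=12, I/O yield, promote→Q0. Q0=[P4] Q1=[P1,P2,P3,P5] Q2=[]
t=14-15: P4@Q0 runs 1, rem=11, I/O yield, promote→Q0. Q0=[P4] Q1=[P1,P2,P3,P5] Q2=[]
t=15-16: P4@Q0 runs 1, rem=10, I/O yield, promote→Q0. Q0=[P4] Q1=[P1,P2,P3,P5] Q2=[]
t=16-17: P4@Q0 runs 1, rem=9, I/O yield, promote→Q0. Q0=[P4] Q1=[P1,P2,P3,P5] Q2=[]
t=17-18: P4@Q0 runs 1, rem=8, I/O yield, promote→Q0. Q0=[P4] Q1=[P1,P2,P3,P5] Q2=[]
t=18-19: P4@Q0 runs 1, rem=7, I/O yield, promote→Q0. Q0=[P4] Q1=[P1,P2,P3,P5] Q2=[]
t=19-20: P4@Q0 runs 1, rem=6, I/O yield, promote→Q0. Q0=[P4] Q1=[P1,P2,P3,P5] Q2=[]
t=20-21: P4@Q0 runs 1, rem=5, I/O yield, promote→Q0. Q0=[P4] Q1=[P1,P2,P3,P5] Q2=[]
t=21-22: P4@Q0 runs 1, rem=4, I/O yield, promote→Q0. Q0=[P4] Q1=[P1,P2,P3,P5] Q2=[]
t=22-23: P4@Q0 runs 1, rem=3, I/O yield, promote→Q0. Q0=[P4] Q1=[P1,P2,P3,P5] Q2=[]
t=23-24: P4@Q0 runs 1, rem=2, I/O yield, promote→Q0. Q0=[P4] Q1=[P1,P2,P3,P5] Q2=[]
t=24-25: P4@Q0 runs 1, rem=1, I/O yield, promote→Q0. Q0=[P4] Q1=[P1,P2,P3,P5] Q2=[]
t=25-26: P4@Q0 runs 1, rem=0, completes. Q0=[] Q1=[P1,P2,P3,P5] Q2=[]
t=26-32: P1@Q1 runs 6, rem=3, quantum used, demote→Q2. Q0=[] Q1=[P2,P3,P5] Q2=[P1]
t=32-38: P2@Q1 runs 6, rem=5, quantum used, demote→Q2. Q0=[] Q1=[P3,P5] Q2=[P1,P2]
t=38-43: P3@Q1 runs 5, rem=0, completes. Q0=[] Q1=[P5] Q2=[P1,P2]
t=43-44: P5@Q1 runs 1, rem=0, completes. Q0=[] Q1=[] Q2=[P1,P2]
t=44-47: P1@Q2 runs 3, rem=0, completes. Q0=[] Q1=[] Q2=[P2]
t=47-52: P2@Q2 runs 5, rem=0, completes. Q0=[] Q1=[] Q2=[]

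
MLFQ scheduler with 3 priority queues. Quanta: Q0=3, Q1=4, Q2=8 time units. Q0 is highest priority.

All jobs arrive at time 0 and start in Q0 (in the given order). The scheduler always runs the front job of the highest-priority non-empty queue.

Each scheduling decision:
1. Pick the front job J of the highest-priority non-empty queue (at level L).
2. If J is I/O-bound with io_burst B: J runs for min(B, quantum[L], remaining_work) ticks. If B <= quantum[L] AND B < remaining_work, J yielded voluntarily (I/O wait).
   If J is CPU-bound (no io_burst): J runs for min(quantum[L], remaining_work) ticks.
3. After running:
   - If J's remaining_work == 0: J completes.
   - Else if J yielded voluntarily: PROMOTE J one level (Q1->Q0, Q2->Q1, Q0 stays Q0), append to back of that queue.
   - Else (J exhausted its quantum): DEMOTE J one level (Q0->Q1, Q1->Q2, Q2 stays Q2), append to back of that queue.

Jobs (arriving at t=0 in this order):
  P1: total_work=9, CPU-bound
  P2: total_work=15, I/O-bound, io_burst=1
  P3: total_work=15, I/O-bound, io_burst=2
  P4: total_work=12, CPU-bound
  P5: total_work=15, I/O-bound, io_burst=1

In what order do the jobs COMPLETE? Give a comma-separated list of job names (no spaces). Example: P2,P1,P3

Answer: P3,P2,P5,P1,P4

Derivation:
t=0-3: P1@Q0 runs 3, rem=6, quantum used, demote→Q1. Q0=[P2,P3,P4,P5] Q1=[P1] Q2=[]
t=3-4: P2@Q0 runs 1, rem=14, I/O yield, promote→Q0. Q0=[P3,P4,P5,P2] Q1=[P1] Q2=[]
t=4-6: P3@Q0 runs 2, rem=13, I/O yield, promote→Q0. Q0=[P4,P5,P2,P3] Q1=[P1] Q2=[]
t=6-9: P4@Q0 runs 3, rem=9, quantum used, demote→Q1. Q0=[P5,P2,P3] Q1=[P1,P4] Q2=[]
t=9-10: P5@Q0 runs 1, rem=14, I/O yield, promote→Q0. Q0=[P2,P3,P5] Q1=[P1,P4] Q2=[]
t=10-11: P2@Q0 runs 1, rem=13, I/O yield, promote→Q0. Q0=[P3,P5,P2] Q1=[P1,P4] Q2=[]
t=11-13: P3@Q0 runs 2, rem=11, I/O yield, promote→Q0. Q0=[P5,P2,P3] Q1=[P1,P4] Q2=[]
t=13-14: P5@Q0 runs 1, rem=13, I/O yield, promote→Q0. Q0=[P2,P3,P5] Q1=[P1,P4] Q2=[]
t=14-15: P2@Q0 runs 1, rem=12, I/O yield, promote→Q0. Q0=[P3,P5,P2] Q1=[P1,P4] Q2=[]
t=15-17: P3@Q0 runs 2, rem=9, I/O yield, promote→Q0. Q0=[P5,P2,P3] Q1=[P1,P4] Q2=[]
t=17-18: P5@Q0 runs 1, rem=12, I/O yield, promote→Q0. Q0=[P2,P3,P5] Q1=[P1,P4] Q2=[]
t=18-19: P2@Q0 runs 1, rem=11, I/O yield, promote→Q0. Q0=[P3,P5,P2] Q1=[P1,P4] Q2=[]
t=19-21: P3@Q0 runs 2, rem=7, I/O yield, promote→Q0. Q0=[P5,P2,P3] Q1=[P1,P4] Q2=[]
t=21-22: P5@Q0 runs 1, rem=11, I/O yield, promote→Q0. Q0=[P2,P3,P5] Q1=[P1,P4] Q2=[]
t=22-23: P2@Q0 runs 1, rem=10, I/O yield, promote→Q0. Q0=[P3,P5,P2] Q1=[P1,P4] Q2=[]
t=23-25: P3@Q0 runs 2, rem=5, I/O yield, promote→Q0. Q0=[P5,P2,P3] Q1=[P1,P4] Q2=[]
t=25-26: P5@Q0 runs 1, rem=10, I/O yield, promote→Q0. Q0=[P2,P3,P5] Q1=[P1,P4] Q2=[]
t=26-27: P2@Q0 runs 1, rem=9, I/O yield, promote→Q0. Q0=[P3,P5,P2] Q1=[P1,P4] Q2=[]
t=27-29: P3@Q0 runs 2, rem=3, I/O yield, promote→Q0. Q0=[P5,P2,P3] Q1=[P1,P4] Q2=[]
t=29-30: P5@Q0 runs 1, rem=9, I/O yield, promote→Q0. Q0=[P2,P3,P5] Q1=[P1,P4] Q2=[]
t=30-31: P2@Q0 runs 1, rem=8, I/O yield, promote→Q0. Q0=[P3,P5,P2] Q1=[P1,P4] Q2=[]
t=31-33: P3@Q0 runs 2, rem=1, I/O yield, promote→Q0. Q0=[P5,P2,P3] Q1=[P1,P4] Q2=[]
t=33-34: P5@Q0 runs 1, rem=8, I/O yield, promote→Q0. Q0=[P2,P3,P5] Q1=[P1,P4] Q2=[]
t=34-35: P2@Q0 runs 1, rem=7, I/O yield, promote→Q0. Q0=[P3,P5,P2] Q1=[P1,P4] Q2=[]
t=35-36: P3@Q0 runs 1, rem=0, completes. Q0=[P5,P2] Q1=[P1,P4] Q2=[]
t=36-37: P5@Q0 runs 1, rem=7, I/O yield, promote→Q0. Q0=[P2,P5] Q1=[P1,P4] Q2=[]
t=37-38: P2@Q0 runs 1, rem=6, I/O yield, promote→Q0. Q0=[P5,P2] Q1=[P1,P4] Q2=[]
t=38-39: P5@Q0 runs 1, rem=6, I/O yield, promote→Q0. Q0=[P2,P5] Q1=[P1,P4] Q2=[]
t=39-40: P2@Q0 runs 1, rem=5, I/O yield, promote→Q0. Q0=[P5,P2] Q1=[P1,P4] Q2=[]
t=40-41: P5@Q0 runs 1, rem=5, I/O yield, promote→Q0. Q0=[P2,P5] Q1=[P1,P4] Q2=[]
t=41-42: P2@Q0 runs 1, rem=4, I/O yield, promote→Q0. Q0=[P5,P2] Q1=[P1,P4] Q2=[]
t=42-43: P5@Q0 runs 1, rem=4, I/O yield, promote→Q0. Q0=[P2,P5] Q1=[P1,P4] Q2=[]
t=43-44: P2@Q0 runs 1, rem=3, I/O yield, promote→Q0. Q0=[P5,P2] Q1=[P1,P4] Q2=[]
t=44-45: P5@Q0 runs 1, rem=3, I/O yield, promote→Q0. Q0=[P2,P5] Q1=[P1,P4] Q2=[]
t=45-46: P2@Q0 runs 1, rem=2, I/O yield, promote→Q0. Q0=[P5,P2] Q1=[P1,P4] Q2=[]
t=46-47: P5@Q0 runs 1, rem=2, I/O yield, promote→Q0. Q0=[P2,P5] Q1=[P1,P4] Q2=[]
t=47-48: P2@Q0 runs 1, rem=1, I/O yield, promote→Q0. Q0=[P5,P2] Q1=[P1,P4] Q2=[]
t=48-49: P5@Q0 runs 1, rem=1, I/O yield, promote→Q0. Q0=[P2,P5] Q1=[P1,P4] Q2=[]
t=49-50: P2@Q0 runs 1, rem=0, completes. Q0=[P5] Q1=[P1,P4] Q2=[]
t=50-51: P5@Q0 runs 1, rem=0, completes. Q0=[] Q1=[P1,P4] Q2=[]
t=51-55: P1@Q1 runs 4, rem=2, quantum used, demote→Q2. Q0=[] Q1=[P4] Q2=[P1]
t=55-59: P4@Q1 runs 4, rem=5, quantum used, demote→Q2. Q0=[] Q1=[] Q2=[P1,P4]
t=59-61: P1@Q2 runs 2, rem=0, completes. Q0=[] Q1=[] Q2=[P4]
t=61-66: P4@Q2 runs 5, rem=0, completes. Q0=[] Q1=[] Q2=[]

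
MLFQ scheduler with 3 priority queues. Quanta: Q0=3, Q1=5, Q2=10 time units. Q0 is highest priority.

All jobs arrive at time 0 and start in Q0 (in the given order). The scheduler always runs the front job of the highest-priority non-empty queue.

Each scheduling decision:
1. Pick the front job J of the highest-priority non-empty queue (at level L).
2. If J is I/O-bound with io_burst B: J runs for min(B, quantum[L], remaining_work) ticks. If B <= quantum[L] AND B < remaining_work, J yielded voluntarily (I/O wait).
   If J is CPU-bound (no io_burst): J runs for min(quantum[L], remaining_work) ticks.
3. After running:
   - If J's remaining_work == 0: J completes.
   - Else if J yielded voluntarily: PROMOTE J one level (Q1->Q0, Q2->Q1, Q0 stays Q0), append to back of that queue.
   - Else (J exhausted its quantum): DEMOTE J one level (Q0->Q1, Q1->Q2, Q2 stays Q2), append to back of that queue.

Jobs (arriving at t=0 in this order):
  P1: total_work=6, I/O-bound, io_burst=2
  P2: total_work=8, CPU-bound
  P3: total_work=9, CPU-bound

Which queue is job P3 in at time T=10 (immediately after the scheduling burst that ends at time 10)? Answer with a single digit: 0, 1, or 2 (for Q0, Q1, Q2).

t=0-2: P1@Q0 runs 2, rem=4, I/O yield, promote→Q0. Q0=[P2,P3,P1] Q1=[] Q2=[]
t=2-5: P2@Q0 runs 3, rem=5, quantum used, demote→Q1. Q0=[P3,P1] Q1=[P2] Q2=[]
t=5-8: P3@Q0 runs 3, rem=6, quantum used, demote→Q1. Q0=[P1] Q1=[P2,P3] Q2=[]
t=8-10: P1@Q0 runs 2, rem=2, I/O yield, promote→Q0. Q0=[P1] Q1=[P2,P3] Q2=[]
t=10-12: P1@Q0 runs 2, rem=0, completes. Q0=[] Q1=[P2,P3] Q2=[]
t=12-17: P2@Q1 runs 5, rem=0, completes. Q0=[] Q1=[P3] Q2=[]
t=17-22: P3@Q1 runs 5, rem=1, quantum used, demote→Q2. Q0=[] Q1=[] Q2=[P3]
t=22-23: P3@Q2 runs 1, rem=0, completes. Q0=[] Q1=[] Q2=[]

Answer: 1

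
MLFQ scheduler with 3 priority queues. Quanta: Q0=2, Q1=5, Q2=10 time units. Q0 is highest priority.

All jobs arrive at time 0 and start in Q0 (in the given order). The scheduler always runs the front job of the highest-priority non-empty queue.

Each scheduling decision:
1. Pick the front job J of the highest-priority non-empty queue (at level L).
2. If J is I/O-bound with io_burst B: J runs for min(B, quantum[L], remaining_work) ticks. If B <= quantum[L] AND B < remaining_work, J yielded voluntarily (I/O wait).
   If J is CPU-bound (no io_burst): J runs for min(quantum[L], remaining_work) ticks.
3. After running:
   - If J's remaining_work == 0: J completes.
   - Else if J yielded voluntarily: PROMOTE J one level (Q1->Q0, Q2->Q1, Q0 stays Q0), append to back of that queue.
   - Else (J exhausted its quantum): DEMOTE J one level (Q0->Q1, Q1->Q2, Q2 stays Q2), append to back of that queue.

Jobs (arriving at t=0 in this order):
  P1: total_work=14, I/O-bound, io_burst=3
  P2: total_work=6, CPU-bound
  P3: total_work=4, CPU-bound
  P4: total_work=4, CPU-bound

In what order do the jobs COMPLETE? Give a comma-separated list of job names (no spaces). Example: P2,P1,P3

Answer: P2,P3,P4,P1

Derivation:
t=0-2: P1@Q0 runs 2, rem=12, quantum used, demote→Q1. Q0=[P2,P3,P4] Q1=[P1] Q2=[]
t=2-4: P2@Q0 runs 2, rem=4, quantum used, demote→Q1. Q0=[P3,P4] Q1=[P1,P2] Q2=[]
t=4-6: P3@Q0 runs 2, rem=2, quantum used, demote→Q1. Q0=[P4] Q1=[P1,P2,P3] Q2=[]
t=6-8: P4@Q0 runs 2, rem=2, quantum used, demote→Q1. Q0=[] Q1=[P1,P2,P3,P4] Q2=[]
t=8-11: P1@Q1 runs 3, rem=9, I/O yield, promote→Q0. Q0=[P1] Q1=[P2,P3,P4] Q2=[]
t=11-13: P1@Q0 runs 2, rem=7, quantum used, demote→Q1. Q0=[] Q1=[P2,P3,P4,P1] Q2=[]
t=13-17: P2@Q1 runs 4, rem=0, completes. Q0=[] Q1=[P3,P4,P1] Q2=[]
t=17-19: P3@Q1 runs 2, rem=0, completes. Q0=[] Q1=[P4,P1] Q2=[]
t=19-21: P4@Q1 runs 2, rem=0, completes. Q0=[] Q1=[P1] Q2=[]
t=21-24: P1@Q1 runs 3, rem=4, I/O yield, promote→Q0. Q0=[P1] Q1=[] Q2=[]
t=24-26: P1@Q0 runs 2, rem=2, quantum used, demote→Q1. Q0=[] Q1=[P1] Q2=[]
t=26-28: P1@Q1 runs 2, rem=0, completes. Q0=[] Q1=[] Q2=[]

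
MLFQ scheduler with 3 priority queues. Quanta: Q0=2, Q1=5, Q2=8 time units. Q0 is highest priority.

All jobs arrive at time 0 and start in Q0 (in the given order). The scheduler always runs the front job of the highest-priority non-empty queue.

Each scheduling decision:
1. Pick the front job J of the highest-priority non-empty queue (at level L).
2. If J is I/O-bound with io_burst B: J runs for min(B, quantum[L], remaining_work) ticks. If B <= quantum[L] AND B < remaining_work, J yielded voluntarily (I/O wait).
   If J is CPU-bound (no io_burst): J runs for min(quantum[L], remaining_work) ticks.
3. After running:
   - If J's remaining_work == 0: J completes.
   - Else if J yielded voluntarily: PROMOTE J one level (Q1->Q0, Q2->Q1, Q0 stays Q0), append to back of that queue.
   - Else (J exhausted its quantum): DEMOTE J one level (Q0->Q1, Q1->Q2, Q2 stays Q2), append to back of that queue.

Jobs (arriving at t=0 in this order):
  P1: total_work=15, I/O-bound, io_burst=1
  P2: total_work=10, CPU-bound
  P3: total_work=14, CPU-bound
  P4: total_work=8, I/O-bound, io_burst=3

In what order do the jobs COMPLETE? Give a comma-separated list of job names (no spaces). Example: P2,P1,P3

t=0-1: P1@Q0 runs 1, rem=14, I/O yield, promote→Q0. Q0=[P2,P3,P4,P1] Q1=[] Q2=[]
t=1-3: P2@Q0 runs 2, rem=8, quantum used, demote→Q1. Q0=[P3,P4,P1] Q1=[P2] Q2=[]
t=3-5: P3@Q0 runs 2, rem=12, quantum used, demote→Q1. Q0=[P4,P1] Q1=[P2,P3] Q2=[]
t=5-7: P4@Q0 runs 2, rem=6, quantum used, demote→Q1. Q0=[P1] Q1=[P2,P3,P4] Q2=[]
t=7-8: P1@Q0 runs 1, rem=13, I/O yield, promote→Q0. Q0=[P1] Q1=[P2,P3,P4] Q2=[]
t=8-9: P1@Q0 runs 1, rem=12, I/O yield, promote→Q0. Q0=[P1] Q1=[P2,P3,P4] Q2=[]
t=9-10: P1@Q0 runs 1, rem=11, I/O yield, promote→Q0. Q0=[P1] Q1=[P2,P3,P4] Q2=[]
t=10-11: P1@Q0 runs 1, rem=10, I/O yield, promote→Q0. Q0=[P1] Q1=[P2,P3,P4] Q2=[]
t=11-12: P1@Q0 runs 1, rem=9, I/O yield, promote→Q0. Q0=[P1] Q1=[P2,P3,P4] Q2=[]
t=12-13: P1@Q0 runs 1, rem=8, I/O yield, promote→Q0. Q0=[P1] Q1=[P2,P3,P4] Q2=[]
t=13-14: P1@Q0 runs 1, rem=7, I/O yield, promote→Q0. Q0=[P1] Q1=[P2,P3,P4] Q2=[]
t=14-15: P1@Q0 runs 1, rem=6, I/O yield, promote→Q0. Q0=[P1] Q1=[P2,P3,P4] Q2=[]
t=15-16: P1@Q0 runs 1, rem=5, I/O yield, promote→Q0. Q0=[P1] Q1=[P2,P3,P4] Q2=[]
t=16-17: P1@Q0 runs 1, rem=4, I/O yield, promote→Q0. Q0=[P1] Q1=[P2,P3,P4] Q2=[]
t=17-18: P1@Q0 runs 1, rem=3, I/O yield, promote→Q0. Q0=[P1] Q1=[P2,P3,P4] Q2=[]
t=18-19: P1@Q0 runs 1, rem=2, I/O yield, promote→Q0. Q0=[P1] Q1=[P2,P3,P4] Q2=[]
t=19-20: P1@Q0 runs 1, rem=1, I/O yield, promote→Q0. Q0=[P1] Q1=[P2,P3,P4] Q2=[]
t=20-21: P1@Q0 runs 1, rem=0, completes. Q0=[] Q1=[P2,P3,P4] Q2=[]
t=21-26: P2@Q1 runs 5, rem=3, quantum used, demote→Q2. Q0=[] Q1=[P3,P4] Q2=[P2]
t=26-31: P3@Q1 runs 5, rem=7, quantum used, demote→Q2. Q0=[] Q1=[P4] Q2=[P2,P3]
t=31-34: P4@Q1 runs 3, rem=3, I/O yield, promote→Q0. Q0=[P4] Q1=[] Q2=[P2,P3]
t=34-36: P4@Q0 runs 2, rem=1, quantum used, demote→Q1. Q0=[] Q1=[P4] Q2=[P2,P3]
t=36-37: P4@Q1 runs 1, rem=0, completes. Q0=[] Q1=[] Q2=[P2,P3]
t=37-40: P2@Q2 runs 3, rem=0, completes. Q0=[] Q1=[] Q2=[P3]
t=40-47: P3@Q2 runs 7, rem=0, completes. Q0=[] Q1=[] Q2=[]

Answer: P1,P4,P2,P3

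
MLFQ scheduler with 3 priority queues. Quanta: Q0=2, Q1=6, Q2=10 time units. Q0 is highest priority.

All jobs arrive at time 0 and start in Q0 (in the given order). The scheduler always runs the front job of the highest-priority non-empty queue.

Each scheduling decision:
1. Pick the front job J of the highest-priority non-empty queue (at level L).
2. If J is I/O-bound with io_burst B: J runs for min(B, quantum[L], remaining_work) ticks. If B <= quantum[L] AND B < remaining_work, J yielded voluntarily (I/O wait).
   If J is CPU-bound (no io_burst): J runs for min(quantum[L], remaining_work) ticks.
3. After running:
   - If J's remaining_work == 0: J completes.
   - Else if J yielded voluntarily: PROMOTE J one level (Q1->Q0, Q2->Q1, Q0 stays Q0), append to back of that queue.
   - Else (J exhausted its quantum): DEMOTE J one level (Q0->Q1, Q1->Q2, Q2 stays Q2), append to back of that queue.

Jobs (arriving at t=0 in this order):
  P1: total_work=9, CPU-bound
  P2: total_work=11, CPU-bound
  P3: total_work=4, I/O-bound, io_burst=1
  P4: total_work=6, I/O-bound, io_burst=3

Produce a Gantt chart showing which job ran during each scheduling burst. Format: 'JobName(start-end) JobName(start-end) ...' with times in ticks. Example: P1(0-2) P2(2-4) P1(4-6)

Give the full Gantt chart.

Answer: P1(0-2) P2(2-4) P3(4-5) P4(5-7) P3(7-8) P3(8-9) P3(9-10) P1(10-16) P2(16-22) P4(22-25) P4(25-26) P1(26-27) P2(27-30)

Derivation:
t=0-2: P1@Q0 runs 2, rem=7, quantum used, demote→Q1. Q0=[P2,P3,P4] Q1=[P1] Q2=[]
t=2-4: P2@Q0 runs 2, rem=9, quantum used, demote→Q1. Q0=[P3,P4] Q1=[P1,P2] Q2=[]
t=4-5: P3@Q0 runs 1, rem=3, I/O yield, promote→Q0. Q0=[P4,P3] Q1=[P1,P2] Q2=[]
t=5-7: P4@Q0 runs 2, rem=4, quantum used, demote→Q1. Q0=[P3] Q1=[P1,P2,P4] Q2=[]
t=7-8: P3@Q0 runs 1, rem=2, I/O yield, promote→Q0. Q0=[P3] Q1=[P1,P2,P4] Q2=[]
t=8-9: P3@Q0 runs 1, rem=1, I/O yield, promote→Q0. Q0=[P3] Q1=[P1,P2,P4] Q2=[]
t=9-10: P3@Q0 runs 1, rem=0, completes. Q0=[] Q1=[P1,P2,P4] Q2=[]
t=10-16: P1@Q1 runs 6, rem=1, quantum used, demote→Q2. Q0=[] Q1=[P2,P4] Q2=[P1]
t=16-22: P2@Q1 runs 6, rem=3, quantum used, demote→Q2. Q0=[] Q1=[P4] Q2=[P1,P2]
t=22-25: P4@Q1 runs 3, rem=1, I/O yield, promote→Q0. Q0=[P4] Q1=[] Q2=[P1,P2]
t=25-26: P4@Q0 runs 1, rem=0, completes. Q0=[] Q1=[] Q2=[P1,P2]
t=26-27: P1@Q2 runs 1, rem=0, completes. Q0=[] Q1=[] Q2=[P2]
t=27-30: P2@Q2 runs 3, rem=0, completes. Q0=[] Q1=[] Q2=[]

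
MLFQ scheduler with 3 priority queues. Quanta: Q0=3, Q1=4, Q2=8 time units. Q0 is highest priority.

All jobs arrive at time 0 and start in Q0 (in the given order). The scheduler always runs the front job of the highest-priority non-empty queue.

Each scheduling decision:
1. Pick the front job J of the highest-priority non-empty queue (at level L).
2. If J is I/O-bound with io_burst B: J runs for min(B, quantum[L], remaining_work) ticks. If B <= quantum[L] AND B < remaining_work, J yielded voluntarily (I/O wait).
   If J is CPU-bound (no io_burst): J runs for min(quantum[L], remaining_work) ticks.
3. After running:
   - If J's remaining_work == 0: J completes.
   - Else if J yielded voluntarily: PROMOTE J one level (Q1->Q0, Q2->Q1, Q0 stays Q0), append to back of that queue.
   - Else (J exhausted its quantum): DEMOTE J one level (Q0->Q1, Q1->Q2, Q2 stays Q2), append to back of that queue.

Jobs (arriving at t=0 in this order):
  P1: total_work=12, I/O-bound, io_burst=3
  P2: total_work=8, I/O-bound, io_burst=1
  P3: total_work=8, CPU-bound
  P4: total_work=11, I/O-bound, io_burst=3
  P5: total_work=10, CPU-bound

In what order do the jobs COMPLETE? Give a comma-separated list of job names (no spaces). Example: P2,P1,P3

Answer: P1,P4,P2,P3,P5

Derivation:
t=0-3: P1@Q0 runs 3, rem=9, I/O yield, promote→Q0. Q0=[P2,P3,P4,P5,P1] Q1=[] Q2=[]
t=3-4: P2@Q0 runs 1, rem=7, I/O yield, promote→Q0. Q0=[P3,P4,P5,P1,P2] Q1=[] Q2=[]
t=4-7: P3@Q0 runs 3, rem=5, quantum used, demote→Q1. Q0=[P4,P5,P1,P2] Q1=[P3] Q2=[]
t=7-10: P4@Q0 runs 3, rem=8, I/O yield, promote→Q0. Q0=[P5,P1,P2,P4] Q1=[P3] Q2=[]
t=10-13: P5@Q0 runs 3, rem=7, quantum used, demote→Q1. Q0=[P1,P2,P4] Q1=[P3,P5] Q2=[]
t=13-16: P1@Q0 runs 3, rem=6, I/O yield, promote→Q0. Q0=[P2,P4,P1] Q1=[P3,P5] Q2=[]
t=16-17: P2@Q0 runs 1, rem=6, I/O yield, promote→Q0. Q0=[P4,P1,P2] Q1=[P3,P5] Q2=[]
t=17-20: P4@Q0 runs 3, rem=5, I/O yield, promote→Q0. Q0=[P1,P2,P4] Q1=[P3,P5] Q2=[]
t=20-23: P1@Q0 runs 3, rem=3, I/O yield, promote→Q0. Q0=[P2,P4,P1] Q1=[P3,P5] Q2=[]
t=23-24: P2@Q0 runs 1, rem=5, I/O yield, promote→Q0. Q0=[P4,P1,P2] Q1=[P3,P5] Q2=[]
t=24-27: P4@Q0 runs 3, rem=2, I/O yield, promote→Q0. Q0=[P1,P2,P4] Q1=[P3,P5] Q2=[]
t=27-30: P1@Q0 runs 3, rem=0, completes. Q0=[P2,P4] Q1=[P3,P5] Q2=[]
t=30-31: P2@Q0 runs 1, rem=4, I/O yield, promote→Q0. Q0=[P4,P2] Q1=[P3,P5] Q2=[]
t=31-33: P4@Q0 runs 2, rem=0, completes. Q0=[P2] Q1=[P3,P5] Q2=[]
t=33-34: P2@Q0 runs 1, rem=3, I/O yield, promote→Q0. Q0=[P2] Q1=[P3,P5] Q2=[]
t=34-35: P2@Q0 runs 1, rem=2, I/O yield, promote→Q0. Q0=[P2] Q1=[P3,P5] Q2=[]
t=35-36: P2@Q0 runs 1, rem=1, I/O yield, promote→Q0. Q0=[P2] Q1=[P3,P5] Q2=[]
t=36-37: P2@Q0 runs 1, rem=0, completes. Q0=[] Q1=[P3,P5] Q2=[]
t=37-41: P3@Q1 runs 4, rem=1, quantum used, demote→Q2. Q0=[] Q1=[P5] Q2=[P3]
t=41-45: P5@Q1 runs 4, rem=3, quantum used, demote→Q2. Q0=[] Q1=[] Q2=[P3,P5]
t=45-46: P3@Q2 runs 1, rem=0, completes. Q0=[] Q1=[] Q2=[P5]
t=46-49: P5@Q2 runs 3, rem=0, completes. Q0=[] Q1=[] Q2=[]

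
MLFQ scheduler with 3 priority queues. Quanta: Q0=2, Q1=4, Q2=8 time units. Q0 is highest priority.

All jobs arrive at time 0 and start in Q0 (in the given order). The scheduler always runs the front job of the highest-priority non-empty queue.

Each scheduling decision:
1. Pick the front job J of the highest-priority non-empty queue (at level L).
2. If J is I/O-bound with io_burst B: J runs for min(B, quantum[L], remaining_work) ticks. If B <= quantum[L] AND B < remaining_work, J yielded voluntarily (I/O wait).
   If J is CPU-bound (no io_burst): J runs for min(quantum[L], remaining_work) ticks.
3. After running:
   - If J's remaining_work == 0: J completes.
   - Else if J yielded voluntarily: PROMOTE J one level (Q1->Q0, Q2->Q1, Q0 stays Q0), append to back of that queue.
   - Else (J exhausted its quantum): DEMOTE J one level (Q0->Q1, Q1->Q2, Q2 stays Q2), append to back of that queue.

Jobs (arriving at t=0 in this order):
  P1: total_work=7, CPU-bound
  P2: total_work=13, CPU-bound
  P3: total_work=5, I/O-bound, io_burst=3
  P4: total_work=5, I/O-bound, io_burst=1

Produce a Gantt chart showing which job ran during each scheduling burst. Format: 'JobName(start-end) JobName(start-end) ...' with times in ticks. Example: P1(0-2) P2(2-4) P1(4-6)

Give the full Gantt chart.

Answer: P1(0-2) P2(2-4) P3(4-6) P4(6-7) P4(7-8) P4(8-9) P4(9-10) P4(10-11) P1(11-15) P2(15-19) P3(19-22) P1(22-23) P2(23-30)

Derivation:
t=0-2: P1@Q0 runs 2, rem=5, quantum used, demote→Q1. Q0=[P2,P3,P4] Q1=[P1] Q2=[]
t=2-4: P2@Q0 runs 2, rem=11, quantum used, demote→Q1. Q0=[P3,P4] Q1=[P1,P2] Q2=[]
t=4-6: P3@Q0 runs 2, rem=3, quantum used, demote→Q1. Q0=[P4] Q1=[P1,P2,P3] Q2=[]
t=6-7: P4@Q0 runs 1, rem=4, I/O yield, promote→Q0. Q0=[P4] Q1=[P1,P2,P3] Q2=[]
t=7-8: P4@Q0 runs 1, rem=3, I/O yield, promote→Q0. Q0=[P4] Q1=[P1,P2,P3] Q2=[]
t=8-9: P4@Q0 runs 1, rem=2, I/O yield, promote→Q0. Q0=[P4] Q1=[P1,P2,P3] Q2=[]
t=9-10: P4@Q0 runs 1, rem=1, I/O yield, promote→Q0. Q0=[P4] Q1=[P1,P2,P3] Q2=[]
t=10-11: P4@Q0 runs 1, rem=0, completes. Q0=[] Q1=[P1,P2,P3] Q2=[]
t=11-15: P1@Q1 runs 4, rem=1, quantum used, demote→Q2. Q0=[] Q1=[P2,P3] Q2=[P1]
t=15-19: P2@Q1 runs 4, rem=7, quantum used, demote→Q2. Q0=[] Q1=[P3] Q2=[P1,P2]
t=19-22: P3@Q1 runs 3, rem=0, completes. Q0=[] Q1=[] Q2=[P1,P2]
t=22-23: P1@Q2 runs 1, rem=0, completes. Q0=[] Q1=[] Q2=[P2]
t=23-30: P2@Q2 runs 7, rem=0, completes. Q0=[] Q1=[] Q2=[]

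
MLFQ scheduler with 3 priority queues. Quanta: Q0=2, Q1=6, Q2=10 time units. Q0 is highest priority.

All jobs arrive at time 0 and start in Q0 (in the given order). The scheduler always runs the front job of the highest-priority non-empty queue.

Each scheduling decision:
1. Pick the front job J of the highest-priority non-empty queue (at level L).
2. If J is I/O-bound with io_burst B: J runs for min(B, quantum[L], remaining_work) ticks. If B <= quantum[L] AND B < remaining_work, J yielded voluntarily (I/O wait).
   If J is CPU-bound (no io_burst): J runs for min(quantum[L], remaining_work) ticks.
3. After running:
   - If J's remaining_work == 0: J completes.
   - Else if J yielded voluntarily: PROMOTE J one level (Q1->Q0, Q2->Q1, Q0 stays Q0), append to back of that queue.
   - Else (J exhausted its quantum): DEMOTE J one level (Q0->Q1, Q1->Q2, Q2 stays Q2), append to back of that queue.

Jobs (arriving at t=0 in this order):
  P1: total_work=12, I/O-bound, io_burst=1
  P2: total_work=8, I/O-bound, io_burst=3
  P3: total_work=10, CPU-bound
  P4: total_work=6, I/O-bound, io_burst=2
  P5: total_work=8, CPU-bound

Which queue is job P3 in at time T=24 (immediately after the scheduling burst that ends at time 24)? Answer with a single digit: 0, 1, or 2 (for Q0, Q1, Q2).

t=0-1: P1@Q0 runs 1, rem=11, I/O yield, promote→Q0. Q0=[P2,P3,P4,P5,P1] Q1=[] Q2=[]
t=1-3: P2@Q0 runs 2, rem=6, quantum used, demote→Q1. Q0=[P3,P4,P5,P1] Q1=[P2] Q2=[]
t=3-5: P3@Q0 runs 2, rem=8, quantum used, demote→Q1. Q0=[P4,P5,P1] Q1=[P2,P3] Q2=[]
t=5-7: P4@Q0 runs 2, rem=4, I/O yield, promote→Q0. Q0=[P5,P1,P4] Q1=[P2,P3] Q2=[]
t=7-9: P5@Q0 runs 2, rem=6, quantum used, demote→Q1. Q0=[P1,P4] Q1=[P2,P3,P5] Q2=[]
t=9-10: P1@Q0 runs 1, rem=10, I/O yield, promote→Q0. Q0=[P4,P1] Q1=[P2,P3,P5] Q2=[]
t=10-12: P4@Q0 runs 2, rem=2, I/O yield, promote→Q0. Q0=[P1,P4] Q1=[P2,P3,P5] Q2=[]
t=12-13: P1@Q0 runs 1, rem=9, I/O yield, promote→Q0. Q0=[P4,P1] Q1=[P2,P3,P5] Q2=[]
t=13-15: P4@Q0 runs 2, rem=0, completes. Q0=[P1] Q1=[P2,P3,P5] Q2=[]
t=15-16: P1@Q0 runs 1, rem=8, I/O yield, promote→Q0. Q0=[P1] Q1=[P2,P3,P5] Q2=[]
t=16-17: P1@Q0 runs 1, rem=7, I/O yield, promote→Q0. Q0=[P1] Q1=[P2,P3,P5] Q2=[]
t=17-18: P1@Q0 runs 1, rem=6, I/O yield, promote→Q0. Q0=[P1] Q1=[P2,P3,P5] Q2=[]
t=18-19: P1@Q0 runs 1, rem=5, I/O yield, promote→Q0. Q0=[P1] Q1=[P2,P3,P5] Q2=[]
t=19-20: P1@Q0 runs 1, rem=4, I/O yield, promote→Q0. Q0=[P1] Q1=[P2,P3,P5] Q2=[]
t=20-21: P1@Q0 runs 1, rem=3, I/O yield, promote→Q0. Q0=[P1] Q1=[P2,P3,P5] Q2=[]
t=21-22: P1@Q0 runs 1, rem=2, I/O yield, promote→Q0. Q0=[P1] Q1=[P2,P3,P5] Q2=[]
t=22-23: P1@Q0 runs 1, rem=1, I/O yield, promote→Q0. Q0=[P1] Q1=[P2,P3,P5] Q2=[]
t=23-24: P1@Q0 runs 1, rem=0, completes. Q0=[] Q1=[P2,P3,P5] Q2=[]
t=24-27: P2@Q1 runs 3, rem=3, I/O yield, promote→Q0. Q0=[P2] Q1=[P3,P5] Q2=[]
t=27-29: P2@Q0 runs 2, rem=1, quantum used, demote→Q1. Q0=[] Q1=[P3,P5,P2] Q2=[]
t=29-35: P3@Q1 runs 6, rem=2, quantum used, demote→Q2. Q0=[] Q1=[P5,P2] Q2=[P3]
t=35-41: P5@Q1 runs 6, rem=0, completes. Q0=[] Q1=[P2] Q2=[P3]
t=41-42: P2@Q1 runs 1, rem=0, completes. Q0=[] Q1=[] Q2=[P3]
t=42-44: P3@Q2 runs 2, rem=0, completes. Q0=[] Q1=[] Q2=[]

Answer: 1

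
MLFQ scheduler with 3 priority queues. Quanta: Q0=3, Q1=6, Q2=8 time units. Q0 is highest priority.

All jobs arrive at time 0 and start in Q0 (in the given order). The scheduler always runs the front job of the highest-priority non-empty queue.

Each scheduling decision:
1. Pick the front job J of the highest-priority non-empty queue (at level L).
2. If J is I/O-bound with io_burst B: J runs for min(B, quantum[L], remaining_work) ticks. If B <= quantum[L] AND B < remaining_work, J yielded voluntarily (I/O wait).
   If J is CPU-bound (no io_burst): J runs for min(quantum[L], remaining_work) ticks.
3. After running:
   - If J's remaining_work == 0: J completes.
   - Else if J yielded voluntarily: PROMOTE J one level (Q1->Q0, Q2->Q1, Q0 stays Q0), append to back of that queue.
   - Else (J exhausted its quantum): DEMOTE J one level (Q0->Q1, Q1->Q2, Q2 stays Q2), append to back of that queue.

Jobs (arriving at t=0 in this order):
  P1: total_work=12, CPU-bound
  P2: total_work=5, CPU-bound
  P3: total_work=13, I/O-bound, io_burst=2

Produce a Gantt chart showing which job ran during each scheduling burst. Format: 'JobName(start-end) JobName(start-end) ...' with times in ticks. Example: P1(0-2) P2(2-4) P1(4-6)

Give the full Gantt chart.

t=0-3: P1@Q0 runs 3, rem=9, quantum used, demote→Q1. Q0=[P2,P3] Q1=[P1] Q2=[]
t=3-6: P2@Q0 runs 3, rem=2, quantum used, demote→Q1. Q0=[P3] Q1=[P1,P2] Q2=[]
t=6-8: P3@Q0 runs 2, rem=11, I/O yield, promote→Q0. Q0=[P3] Q1=[P1,P2] Q2=[]
t=8-10: P3@Q0 runs 2, rem=9, I/O yield, promote→Q0. Q0=[P3] Q1=[P1,P2] Q2=[]
t=10-12: P3@Q0 runs 2, rem=7, I/O yield, promote→Q0. Q0=[P3] Q1=[P1,P2] Q2=[]
t=12-14: P3@Q0 runs 2, rem=5, I/O yield, promote→Q0. Q0=[P3] Q1=[P1,P2] Q2=[]
t=14-16: P3@Q0 runs 2, rem=3, I/O yield, promote→Q0. Q0=[P3] Q1=[P1,P2] Q2=[]
t=16-18: P3@Q0 runs 2, rem=1, I/O yield, promote→Q0. Q0=[P3] Q1=[P1,P2] Q2=[]
t=18-19: P3@Q0 runs 1, rem=0, completes. Q0=[] Q1=[P1,P2] Q2=[]
t=19-25: P1@Q1 runs 6, rem=3, quantum used, demote→Q2. Q0=[] Q1=[P2] Q2=[P1]
t=25-27: P2@Q1 runs 2, rem=0, completes. Q0=[] Q1=[] Q2=[P1]
t=27-30: P1@Q2 runs 3, rem=0, completes. Q0=[] Q1=[] Q2=[]

Answer: P1(0-3) P2(3-6) P3(6-8) P3(8-10) P3(10-12) P3(12-14) P3(14-16) P3(16-18) P3(18-19) P1(19-25) P2(25-27) P1(27-30)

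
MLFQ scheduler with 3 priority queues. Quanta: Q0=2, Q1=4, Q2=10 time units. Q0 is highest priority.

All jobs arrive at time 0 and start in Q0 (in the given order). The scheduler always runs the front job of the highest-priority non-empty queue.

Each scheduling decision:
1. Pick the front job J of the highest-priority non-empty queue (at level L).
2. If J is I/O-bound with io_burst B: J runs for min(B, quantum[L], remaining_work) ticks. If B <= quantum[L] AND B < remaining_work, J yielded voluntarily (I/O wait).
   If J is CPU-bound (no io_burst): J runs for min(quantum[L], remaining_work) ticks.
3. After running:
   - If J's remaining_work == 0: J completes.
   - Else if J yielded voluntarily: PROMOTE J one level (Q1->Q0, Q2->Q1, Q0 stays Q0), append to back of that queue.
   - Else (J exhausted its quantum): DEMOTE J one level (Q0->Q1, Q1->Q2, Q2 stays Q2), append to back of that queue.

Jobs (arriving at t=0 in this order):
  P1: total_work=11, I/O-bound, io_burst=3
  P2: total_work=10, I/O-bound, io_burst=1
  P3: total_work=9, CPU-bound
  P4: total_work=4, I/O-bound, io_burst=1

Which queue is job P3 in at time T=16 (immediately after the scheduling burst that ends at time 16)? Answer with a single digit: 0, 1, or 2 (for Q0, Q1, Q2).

t=0-2: P1@Q0 runs 2, rem=9, quantum used, demote→Q1. Q0=[P2,P3,P4] Q1=[P1] Q2=[]
t=2-3: P2@Q0 runs 1, rem=9, I/O yield, promote→Q0. Q0=[P3,P4,P2] Q1=[P1] Q2=[]
t=3-5: P3@Q0 runs 2, rem=7, quantum used, demote→Q1. Q0=[P4,P2] Q1=[P1,P3] Q2=[]
t=5-6: P4@Q0 runs 1, rem=3, I/O yield, promote→Q0. Q0=[P2,P4] Q1=[P1,P3] Q2=[]
t=6-7: P2@Q0 runs 1, rem=8, I/O yield, promote→Q0. Q0=[P4,P2] Q1=[P1,P3] Q2=[]
t=7-8: P4@Q0 runs 1, rem=2, I/O yield, promote→Q0. Q0=[P2,P4] Q1=[P1,P3] Q2=[]
t=8-9: P2@Q0 runs 1, rem=7, I/O yield, promote→Q0. Q0=[P4,P2] Q1=[P1,P3] Q2=[]
t=9-10: P4@Q0 runs 1, rem=1, I/O yield, promote→Q0. Q0=[P2,P4] Q1=[P1,P3] Q2=[]
t=10-11: P2@Q0 runs 1, rem=6, I/O yield, promote→Q0. Q0=[P4,P2] Q1=[P1,P3] Q2=[]
t=11-12: P4@Q0 runs 1, rem=0, completes. Q0=[P2] Q1=[P1,P3] Q2=[]
t=12-13: P2@Q0 runs 1, rem=5, I/O yield, promote→Q0. Q0=[P2] Q1=[P1,P3] Q2=[]
t=13-14: P2@Q0 runs 1, rem=4, I/O yield, promote→Q0. Q0=[P2] Q1=[P1,P3] Q2=[]
t=14-15: P2@Q0 runs 1, rem=3, I/O yield, promote→Q0. Q0=[P2] Q1=[P1,P3] Q2=[]
t=15-16: P2@Q0 runs 1, rem=2, I/O yield, promote→Q0. Q0=[P2] Q1=[P1,P3] Q2=[]
t=16-17: P2@Q0 runs 1, rem=1, I/O yield, promote→Q0. Q0=[P2] Q1=[P1,P3] Q2=[]
t=17-18: P2@Q0 runs 1, rem=0, completes. Q0=[] Q1=[P1,P3] Q2=[]
t=18-21: P1@Q1 runs 3, rem=6, I/O yield, promote→Q0. Q0=[P1] Q1=[P3] Q2=[]
t=21-23: P1@Q0 runs 2, rem=4, quantum used, demote→Q1. Q0=[] Q1=[P3,P1] Q2=[]
t=23-27: P3@Q1 runs 4, rem=3, quantum used, demote→Q2. Q0=[] Q1=[P1] Q2=[P3]
t=27-30: P1@Q1 runs 3, rem=1, I/O yield, promote→Q0. Q0=[P1] Q1=[] Q2=[P3]
t=30-31: P1@Q0 runs 1, rem=0, completes. Q0=[] Q1=[] Q2=[P3]
t=31-34: P3@Q2 runs 3, rem=0, completes. Q0=[] Q1=[] Q2=[]

Answer: 1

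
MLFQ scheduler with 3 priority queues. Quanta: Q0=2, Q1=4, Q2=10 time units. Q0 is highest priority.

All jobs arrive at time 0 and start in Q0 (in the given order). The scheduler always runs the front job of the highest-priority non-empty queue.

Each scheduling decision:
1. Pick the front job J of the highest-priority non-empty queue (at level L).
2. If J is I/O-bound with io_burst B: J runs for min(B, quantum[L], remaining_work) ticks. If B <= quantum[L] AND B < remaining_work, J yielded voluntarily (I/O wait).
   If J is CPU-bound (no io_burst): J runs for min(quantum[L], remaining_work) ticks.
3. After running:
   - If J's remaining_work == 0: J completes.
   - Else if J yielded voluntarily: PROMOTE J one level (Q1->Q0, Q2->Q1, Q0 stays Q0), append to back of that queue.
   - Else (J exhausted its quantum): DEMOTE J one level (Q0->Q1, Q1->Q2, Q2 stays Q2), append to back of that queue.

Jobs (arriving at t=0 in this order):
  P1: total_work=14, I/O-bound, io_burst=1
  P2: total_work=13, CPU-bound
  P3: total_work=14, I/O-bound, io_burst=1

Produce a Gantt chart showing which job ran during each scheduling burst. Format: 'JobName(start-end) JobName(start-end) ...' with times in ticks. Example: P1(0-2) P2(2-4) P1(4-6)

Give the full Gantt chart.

Answer: P1(0-1) P2(1-3) P3(3-4) P1(4-5) P3(5-6) P1(6-7) P3(7-8) P1(8-9) P3(9-10) P1(10-11) P3(11-12) P1(12-13) P3(13-14) P1(14-15) P3(15-16) P1(16-17) P3(17-18) P1(18-19) P3(19-20) P1(20-21) P3(21-22) P1(22-23) P3(23-24) P1(24-25) P3(25-26) P1(26-27) P3(27-28) P1(28-29) P3(29-30) P2(30-34) P2(34-41)

Derivation:
t=0-1: P1@Q0 runs 1, rem=13, I/O yield, promote→Q0. Q0=[P2,P3,P1] Q1=[] Q2=[]
t=1-3: P2@Q0 runs 2, rem=11, quantum used, demote→Q1. Q0=[P3,P1] Q1=[P2] Q2=[]
t=3-4: P3@Q0 runs 1, rem=13, I/O yield, promote→Q0. Q0=[P1,P3] Q1=[P2] Q2=[]
t=4-5: P1@Q0 runs 1, rem=12, I/O yield, promote→Q0. Q0=[P3,P1] Q1=[P2] Q2=[]
t=5-6: P3@Q0 runs 1, rem=12, I/O yield, promote→Q0. Q0=[P1,P3] Q1=[P2] Q2=[]
t=6-7: P1@Q0 runs 1, rem=11, I/O yield, promote→Q0. Q0=[P3,P1] Q1=[P2] Q2=[]
t=7-8: P3@Q0 runs 1, rem=11, I/O yield, promote→Q0. Q0=[P1,P3] Q1=[P2] Q2=[]
t=8-9: P1@Q0 runs 1, rem=10, I/O yield, promote→Q0. Q0=[P3,P1] Q1=[P2] Q2=[]
t=9-10: P3@Q0 runs 1, rem=10, I/O yield, promote→Q0. Q0=[P1,P3] Q1=[P2] Q2=[]
t=10-11: P1@Q0 runs 1, rem=9, I/O yield, promote→Q0. Q0=[P3,P1] Q1=[P2] Q2=[]
t=11-12: P3@Q0 runs 1, rem=9, I/O yield, promote→Q0. Q0=[P1,P3] Q1=[P2] Q2=[]
t=12-13: P1@Q0 runs 1, rem=8, I/O yield, promote→Q0. Q0=[P3,P1] Q1=[P2] Q2=[]
t=13-14: P3@Q0 runs 1, rem=8, I/O yield, promote→Q0. Q0=[P1,P3] Q1=[P2] Q2=[]
t=14-15: P1@Q0 runs 1, rem=7, I/O yield, promote→Q0. Q0=[P3,P1] Q1=[P2] Q2=[]
t=15-16: P3@Q0 runs 1, rem=7, I/O yield, promote→Q0. Q0=[P1,P3] Q1=[P2] Q2=[]
t=16-17: P1@Q0 runs 1, rem=6, I/O yield, promote→Q0. Q0=[P3,P1] Q1=[P2] Q2=[]
t=17-18: P3@Q0 runs 1, rem=6, I/O yield, promote→Q0. Q0=[P1,P3] Q1=[P2] Q2=[]
t=18-19: P1@Q0 runs 1, rem=5, I/O yield, promote→Q0. Q0=[P3,P1] Q1=[P2] Q2=[]
t=19-20: P3@Q0 runs 1, rem=5, I/O yield, promote→Q0. Q0=[P1,P3] Q1=[P2] Q2=[]
t=20-21: P1@Q0 runs 1, rem=4, I/O yield, promote→Q0. Q0=[P3,P1] Q1=[P2] Q2=[]
t=21-22: P3@Q0 runs 1, rem=4, I/O yield, promote→Q0. Q0=[P1,P3] Q1=[P2] Q2=[]
t=22-23: P1@Q0 runs 1, rem=3, I/O yield, promote→Q0. Q0=[P3,P1] Q1=[P2] Q2=[]
t=23-24: P3@Q0 runs 1, rem=3, I/O yield, promote→Q0. Q0=[P1,P3] Q1=[P2] Q2=[]
t=24-25: P1@Q0 runs 1, rem=2, I/O yield, promote→Q0. Q0=[P3,P1] Q1=[P2] Q2=[]
t=25-26: P3@Q0 runs 1, rem=2, I/O yield, promote→Q0. Q0=[P1,P3] Q1=[P2] Q2=[]
t=26-27: P1@Q0 runs 1, rem=1, I/O yield, promote→Q0. Q0=[P3,P1] Q1=[P2] Q2=[]
t=27-28: P3@Q0 runs 1, rem=1, I/O yield, promote→Q0. Q0=[P1,P3] Q1=[P2] Q2=[]
t=28-29: P1@Q0 runs 1, rem=0, completes. Q0=[P3] Q1=[P2] Q2=[]
t=29-30: P3@Q0 runs 1, rem=0, completes. Q0=[] Q1=[P2] Q2=[]
t=30-34: P2@Q1 runs 4, rem=7, quantum used, demote→Q2. Q0=[] Q1=[] Q2=[P2]
t=34-41: P2@Q2 runs 7, rem=0, completes. Q0=[] Q1=[] Q2=[]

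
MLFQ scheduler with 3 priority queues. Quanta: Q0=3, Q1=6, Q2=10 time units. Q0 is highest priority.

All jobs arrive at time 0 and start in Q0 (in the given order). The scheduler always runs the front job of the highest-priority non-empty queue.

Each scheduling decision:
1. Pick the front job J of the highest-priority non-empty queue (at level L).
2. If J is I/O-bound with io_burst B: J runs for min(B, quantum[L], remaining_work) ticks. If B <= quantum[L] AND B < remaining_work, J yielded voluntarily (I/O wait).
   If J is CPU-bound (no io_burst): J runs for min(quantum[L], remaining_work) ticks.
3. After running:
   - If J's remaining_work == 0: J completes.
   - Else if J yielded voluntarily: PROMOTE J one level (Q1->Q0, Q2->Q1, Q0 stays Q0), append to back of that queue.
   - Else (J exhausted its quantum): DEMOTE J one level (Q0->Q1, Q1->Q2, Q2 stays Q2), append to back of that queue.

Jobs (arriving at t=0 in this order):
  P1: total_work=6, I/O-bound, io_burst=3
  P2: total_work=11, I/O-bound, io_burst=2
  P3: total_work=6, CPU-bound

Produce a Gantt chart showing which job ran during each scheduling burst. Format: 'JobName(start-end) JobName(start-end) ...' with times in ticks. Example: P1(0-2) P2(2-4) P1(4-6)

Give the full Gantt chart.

Answer: P1(0-3) P2(3-5) P3(5-8) P1(8-11) P2(11-13) P2(13-15) P2(15-17) P2(17-19) P2(19-20) P3(20-23)

Derivation:
t=0-3: P1@Q0 runs 3, rem=3, I/O yield, promote→Q0. Q0=[P2,P3,P1] Q1=[] Q2=[]
t=3-5: P2@Q0 runs 2, rem=9, I/O yield, promote→Q0. Q0=[P3,P1,P2] Q1=[] Q2=[]
t=5-8: P3@Q0 runs 3, rem=3, quantum used, demote→Q1. Q0=[P1,P2] Q1=[P3] Q2=[]
t=8-11: P1@Q0 runs 3, rem=0, completes. Q0=[P2] Q1=[P3] Q2=[]
t=11-13: P2@Q0 runs 2, rem=7, I/O yield, promote→Q0. Q0=[P2] Q1=[P3] Q2=[]
t=13-15: P2@Q0 runs 2, rem=5, I/O yield, promote→Q0. Q0=[P2] Q1=[P3] Q2=[]
t=15-17: P2@Q0 runs 2, rem=3, I/O yield, promote→Q0. Q0=[P2] Q1=[P3] Q2=[]
t=17-19: P2@Q0 runs 2, rem=1, I/O yield, promote→Q0. Q0=[P2] Q1=[P3] Q2=[]
t=19-20: P2@Q0 runs 1, rem=0, completes. Q0=[] Q1=[P3] Q2=[]
t=20-23: P3@Q1 runs 3, rem=0, completes. Q0=[] Q1=[] Q2=[]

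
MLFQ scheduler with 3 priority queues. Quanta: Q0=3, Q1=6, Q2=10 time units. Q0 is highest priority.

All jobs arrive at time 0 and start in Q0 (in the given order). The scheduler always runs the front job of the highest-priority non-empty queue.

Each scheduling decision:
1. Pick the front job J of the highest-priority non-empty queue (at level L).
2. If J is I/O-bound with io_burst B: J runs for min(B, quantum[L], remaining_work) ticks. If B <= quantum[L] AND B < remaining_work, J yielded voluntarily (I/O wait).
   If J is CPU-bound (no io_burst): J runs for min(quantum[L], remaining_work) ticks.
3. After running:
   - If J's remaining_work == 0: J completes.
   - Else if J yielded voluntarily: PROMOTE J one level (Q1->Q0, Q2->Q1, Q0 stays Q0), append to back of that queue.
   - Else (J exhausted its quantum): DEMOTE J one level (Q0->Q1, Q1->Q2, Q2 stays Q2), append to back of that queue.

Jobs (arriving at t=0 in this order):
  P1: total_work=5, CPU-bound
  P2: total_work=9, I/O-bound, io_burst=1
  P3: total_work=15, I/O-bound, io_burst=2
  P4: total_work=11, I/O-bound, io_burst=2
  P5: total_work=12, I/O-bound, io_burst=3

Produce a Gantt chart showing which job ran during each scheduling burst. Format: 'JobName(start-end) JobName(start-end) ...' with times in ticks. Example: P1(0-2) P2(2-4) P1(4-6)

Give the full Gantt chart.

t=0-3: P1@Q0 runs 3, rem=2, quantum used, demote→Q1. Q0=[P2,P3,P4,P5] Q1=[P1] Q2=[]
t=3-4: P2@Q0 runs 1, rem=8, I/O yield, promote→Q0. Q0=[P3,P4,P5,P2] Q1=[P1] Q2=[]
t=4-6: P3@Q0 runs 2, rem=13, I/O yield, promote→Q0. Q0=[P4,P5,P2,P3] Q1=[P1] Q2=[]
t=6-8: P4@Q0 runs 2, rem=9, I/O yield, promote→Q0. Q0=[P5,P2,P3,P4] Q1=[P1] Q2=[]
t=8-11: P5@Q0 runs 3, rem=9, I/O yield, promote→Q0. Q0=[P2,P3,P4,P5] Q1=[P1] Q2=[]
t=11-12: P2@Q0 runs 1, rem=7, I/O yield, promote→Q0. Q0=[P3,P4,P5,P2] Q1=[P1] Q2=[]
t=12-14: P3@Q0 runs 2, rem=11, I/O yield, promote→Q0. Q0=[P4,P5,P2,P3] Q1=[P1] Q2=[]
t=14-16: P4@Q0 runs 2, rem=7, I/O yield, promote→Q0. Q0=[P5,P2,P3,P4] Q1=[P1] Q2=[]
t=16-19: P5@Q0 runs 3, rem=6, I/O yield, promote→Q0. Q0=[P2,P3,P4,P5] Q1=[P1] Q2=[]
t=19-20: P2@Q0 runs 1, rem=6, I/O yield, promote→Q0. Q0=[P3,P4,P5,P2] Q1=[P1] Q2=[]
t=20-22: P3@Q0 runs 2, rem=9, I/O yield, promote→Q0. Q0=[P4,P5,P2,P3] Q1=[P1] Q2=[]
t=22-24: P4@Q0 runs 2, rem=5, I/O yield, promote→Q0. Q0=[P5,P2,P3,P4] Q1=[P1] Q2=[]
t=24-27: P5@Q0 runs 3, rem=3, I/O yield, promote→Q0. Q0=[P2,P3,P4,P5] Q1=[P1] Q2=[]
t=27-28: P2@Q0 runs 1, rem=5, I/O yield, promote→Q0. Q0=[P3,P4,P5,P2] Q1=[P1] Q2=[]
t=28-30: P3@Q0 runs 2, rem=7, I/O yield, promote→Q0. Q0=[P4,P5,P2,P3] Q1=[P1] Q2=[]
t=30-32: P4@Q0 runs 2, rem=3, I/O yield, promote→Q0. Q0=[P5,P2,P3,P4] Q1=[P1] Q2=[]
t=32-35: P5@Q0 runs 3, rem=0, completes. Q0=[P2,P3,P4] Q1=[P1] Q2=[]
t=35-36: P2@Q0 runs 1, rem=4, I/O yield, promote→Q0. Q0=[P3,P4,P2] Q1=[P1] Q2=[]
t=36-38: P3@Q0 runs 2, rem=5, I/O yield, promote→Q0. Q0=[P4,P2,P3] Q1=[P1] Q2=[]
t=38-40: P4@Q0 runs 2, rem=1, I/O yield, promote→Q0. Q0=[P2,P3,P4] Q1=[P1] Q2=[]
t=40-41: P2@Q0 runs 1, rem=3, I/O yield, promote→Q0. Q0=[P3,P4,P2] Q1=[P1] Q2=[]
t=41-43: P3@Q0 runs 2, rem=3, I/O yield, promote→Q0. Q0=[P4,P2,P3] Q1=[P1] Q2=[]
t=43-44: P4@Q0 runs 1, rem=0, completes. Q0=[P2,P3] Q1=[P1] Q2=[]
t=44-45: P2@Q0 runs 1, rem=2, I/O yield, promote→Q0. Q0=[P3,P2] Q1=[P1] Q2=[]
t=45-47: P3@Q0 runs 2, rem=1, I/O yield, promote→Q0. Q0=[P2,P3] Q1=[P1] Q2=[]
t=47-48: P2@Q0 runs 1, rem=1, I/O yield, promote→Q0. Q0=[P3,P2] Q1=[P1] Q2=[]
t=48-49: P3@Q0 runs 1, rem=0, completes. Q0=[P2] Q1=[P1] Q2=[]
t=49-50: P2@Q0 runs 1, rem=0, completes. Q0=[] Q1=[P1] Q2=[]
t=50-52: P1@Q1 runs 2, rem=0, completes. Q0=[] Q1=[] Q2=[]

Answer: P1(0-3) P2(3-4) P3(4-6) P4(6-8) P5(8-11) P2(11-12) P3(12-14) P4(14-16) P5(16-19) P2(19-20) P3(20-22) P4(22-24) P5(24-27) P2(27-28) P3(28-30) P4(30-32) P5(32-35) P2(35-36) P3(36-38) P4(38-40) P2(40-41) P3(41-43) P4(43-44) P2(44-45) P3(45-47) P2(47-48) P3(48-49) P2(49-50) P1(50-52)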